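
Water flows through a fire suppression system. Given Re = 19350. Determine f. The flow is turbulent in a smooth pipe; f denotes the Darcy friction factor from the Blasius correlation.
Formula: f = \frac{0.316}{Re^{0.25}}
f = 0.316/19350^0.25 = 0.02679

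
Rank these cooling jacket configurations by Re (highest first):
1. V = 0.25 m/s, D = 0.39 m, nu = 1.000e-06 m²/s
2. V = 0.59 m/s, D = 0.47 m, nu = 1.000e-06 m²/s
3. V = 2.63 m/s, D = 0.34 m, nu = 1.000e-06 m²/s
Case 1: Re = 97500
Case 2: Re = 277300
Case 3: Re = 894200
Ranking (highest first): 3, 2, 1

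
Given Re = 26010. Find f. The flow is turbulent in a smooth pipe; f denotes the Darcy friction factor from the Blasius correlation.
Formula: f = \frac{0.316}{Re^{0.25}}
f = 0.316/26010^0.25 = 0.02488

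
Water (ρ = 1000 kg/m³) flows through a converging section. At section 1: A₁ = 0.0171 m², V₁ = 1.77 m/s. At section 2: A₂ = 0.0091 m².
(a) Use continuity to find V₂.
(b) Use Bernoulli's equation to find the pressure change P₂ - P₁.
(a) Continuity: A₁V₁=A₂V₂ -> V₂=A₁V₁/A₂=0.0171*1.77/0.0091=3.33 m/s
(b) Bernoulli: P₂-P₁=0.5*rho*(V₁^2-V₂^2)/1000=0.5*1000*(1.77^2-3.33^2)/1000=-3.978 kPa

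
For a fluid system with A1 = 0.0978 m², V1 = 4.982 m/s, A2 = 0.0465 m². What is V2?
Formula: V_2 = \frac{A_1 V_1}{A_2}
V2 = 0.0978·4.982/0.0465 = 10.48 m/s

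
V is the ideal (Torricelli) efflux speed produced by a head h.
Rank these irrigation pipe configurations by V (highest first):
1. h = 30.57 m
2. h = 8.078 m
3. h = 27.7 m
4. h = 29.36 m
Case 1: V = 24.49 m/s
Case 2: V = 12.59 m/s
Case 3: V = 23.31 m/s
Case 4: V = 24 m/s
Ranking (highest first): 1, 4, 3, 2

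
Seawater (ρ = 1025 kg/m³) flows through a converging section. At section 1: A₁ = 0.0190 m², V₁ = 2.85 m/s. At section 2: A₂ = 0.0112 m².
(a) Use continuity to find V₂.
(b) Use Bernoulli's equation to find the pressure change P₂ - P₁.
(a) Continuity: A₁V₁=A₂V₂ -> V₂=A₁V₁/A₂=0.0190*2.85/0.0112=4.83 m/s
(b) Bernoulli: P₂-P₁=0.5*rho*(V₁^2-V₂^2)/1000=0.5*1025*(2.85^2-4.83^2)/1000=-7.793 kPa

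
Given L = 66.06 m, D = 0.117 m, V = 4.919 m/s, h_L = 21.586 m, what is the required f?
Formula: h_L = f \frac{L}{D} \frac{V^2}{2g}
Substituting knowns: 21.586 = f·(66.06/0.117)·4.919²/(2·9.81)
Solving for f: f = 21.586·2·9.81/((66.06/0.117)·4.919²) = 0.031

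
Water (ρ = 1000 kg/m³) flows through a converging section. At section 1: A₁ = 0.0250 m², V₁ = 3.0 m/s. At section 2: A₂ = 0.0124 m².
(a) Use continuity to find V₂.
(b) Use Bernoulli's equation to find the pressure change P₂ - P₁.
(a) Continuity: A₁V₁=A₂V₂ -> V₂=A₁V₁/A₂=0.0250*3.0/0.0124=6.05 m/s
(b) Bernoulli: P₂-P₁=0.5*rho*(V₁^2-V₂^2)/1000=0.5*1000*(3.0^2-6.05^2)/1000=-13.8 kPa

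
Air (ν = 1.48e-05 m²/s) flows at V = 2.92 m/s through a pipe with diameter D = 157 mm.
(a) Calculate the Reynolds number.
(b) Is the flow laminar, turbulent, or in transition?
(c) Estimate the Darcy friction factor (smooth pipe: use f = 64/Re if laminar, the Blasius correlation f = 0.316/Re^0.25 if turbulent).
(a) Re = V·D/ν = 2.92·0.157/1.48e-05 = 30976
(b) Flow regime: turbulent (Re > 4000)
(c) Friction factor: f = 0.316/Re^0.25 = 0.316/30976^0.25 = 0.02382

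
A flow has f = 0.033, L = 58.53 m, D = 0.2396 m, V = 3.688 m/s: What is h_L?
Formula: h_L = f \frac{L}{D} \frac{V^2}{2g}
h_L = 0.033·(58.53/0.2396)·3.688²/(2·9.81) = 5.588 m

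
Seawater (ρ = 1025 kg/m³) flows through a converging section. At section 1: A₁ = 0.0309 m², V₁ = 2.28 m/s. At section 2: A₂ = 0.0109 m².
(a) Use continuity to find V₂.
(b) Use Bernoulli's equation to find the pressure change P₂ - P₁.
(a) Continuity: A₁V₁=A₂V₂ -> V₂=A₁V₁/A₂=0.0309*2.28/0.0109=6.46 m/s
(b) Bernoulli: P₂-P₁=0.5*rho*(V₁^2-V₂^2)/1000=0.5*1025*(2.28^2-6.46^2)/1000=-18.72 kPa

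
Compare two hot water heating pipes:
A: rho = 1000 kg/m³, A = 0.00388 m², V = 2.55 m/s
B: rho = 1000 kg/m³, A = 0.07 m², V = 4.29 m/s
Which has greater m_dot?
m_dot(A) = 9.894 kg/s, m_dot(B) = 300.3 kg/s. Answer: B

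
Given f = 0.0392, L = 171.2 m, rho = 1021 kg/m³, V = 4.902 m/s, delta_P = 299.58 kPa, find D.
Formula: \Delta P = f \frac{L}{D} \frac{\rho V^2}{2}
Substituting knowns: 299.58 = 0.0392·(171.2/D)·0.5·1021·4.902²/1000
Solving for D: D = 0.0392·171.2·0.5·1021·4.902²/(299.58·1000) = 0.2748 m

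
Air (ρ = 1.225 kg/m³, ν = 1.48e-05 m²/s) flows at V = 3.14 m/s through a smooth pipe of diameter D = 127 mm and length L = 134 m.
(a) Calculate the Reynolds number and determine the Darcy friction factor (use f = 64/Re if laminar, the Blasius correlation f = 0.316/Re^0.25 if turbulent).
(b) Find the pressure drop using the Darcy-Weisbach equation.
(a) Re = V·D/ν = 3.14·0.127/1.48e-05 = 26945 → turbulent (Re > 4000); f = 0.316/Re^0.25 = 0.316/26945^0.25 = 0.024664
(b) Darcy-Weisbach: ΔP = f·(L/D)·½ρV²/1000 = 0.024664·(134/0.127)·½·1.225·3.14²/1000 = 0.1572 kPa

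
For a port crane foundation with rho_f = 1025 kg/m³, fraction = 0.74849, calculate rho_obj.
Formula: f_{sub} = \frac{\rho_{obj}}{\rho_f}
Substituting knowns: 0.74849 = rho_obj/1025
Solving for rho_obj: rho_obj = 0.74849·1025 = 767.2 kg/m³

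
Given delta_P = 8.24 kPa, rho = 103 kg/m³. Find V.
Formula: V = \sqrt{\frac{2 \Delta P}{\rho}}
V = √(2·(8.24·1000)/103) = 12.65 m/s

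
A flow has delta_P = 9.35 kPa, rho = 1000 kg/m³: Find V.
Formula: V = \sqrt{\frac{2 \Delta P}{\rho}}
V = √(2·(9.35·1000)/1000) = 4.324 m/s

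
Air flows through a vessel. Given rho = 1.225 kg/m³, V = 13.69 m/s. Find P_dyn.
Formula: P_{dyn} = \frac{1}{2} \rho V^2
P_dyn = 0.5·1.225·13.69²/1000 = 0.1148 kPa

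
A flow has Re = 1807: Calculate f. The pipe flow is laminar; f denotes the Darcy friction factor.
Formula: f = \frac{64}{Re}
f = 64/1807 = 0.03542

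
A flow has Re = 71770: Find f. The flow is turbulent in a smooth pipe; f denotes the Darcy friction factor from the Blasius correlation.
Formula: f = \frac{0.316}{Re^{0.25}}
f = 0.316/71770^0.25 = 0.01931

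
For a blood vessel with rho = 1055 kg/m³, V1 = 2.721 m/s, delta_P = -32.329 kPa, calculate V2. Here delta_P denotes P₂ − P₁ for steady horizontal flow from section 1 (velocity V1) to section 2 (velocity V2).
Formula: \Delta P = \frac{1}{2} \rho (V_1^2 - V_2^2)
Substituting knowns: -32.329 = 0.5·1055·(2.721² − V2²)/1000
Solving for V2: V2 = √(2.721² − 2·(-32.329·1000)/1055) = 8.288 m/s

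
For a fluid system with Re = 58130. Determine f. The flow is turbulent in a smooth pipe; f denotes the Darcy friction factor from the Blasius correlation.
Formula: f = \frac{0.316}{Re^{0.25}}
f = 0.316/58130^0.25 = 0.02035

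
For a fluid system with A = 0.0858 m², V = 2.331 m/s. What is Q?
Formula: Q = A V
Q = 0.0858·2.331·1000 = 200 L/s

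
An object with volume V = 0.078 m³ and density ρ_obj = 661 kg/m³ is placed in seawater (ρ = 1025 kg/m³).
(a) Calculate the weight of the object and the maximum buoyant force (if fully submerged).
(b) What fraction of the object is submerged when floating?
(a) W=rho_obj*g*V=661*9.81*0.078=505.8 N; F_B(max)=rho*g*V=1025*9.81*0.078=784.3 N
(b) Floating fraction=rho_obj/rho=661/1025=0.645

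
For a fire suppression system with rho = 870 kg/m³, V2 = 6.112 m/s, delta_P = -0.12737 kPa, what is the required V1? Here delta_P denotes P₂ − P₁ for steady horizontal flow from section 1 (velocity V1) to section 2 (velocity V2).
Formula: \Delta P = \frac{1}{2} \rho (V_1^2 - V_2^2)
Substituting knowns: -0.12737 = 0.5·870·(V1² − 6.112²)/1000
Solving for V1: V1 = √(6.112² + 2·(-0.12737·1000)/870) = 6.088 m/s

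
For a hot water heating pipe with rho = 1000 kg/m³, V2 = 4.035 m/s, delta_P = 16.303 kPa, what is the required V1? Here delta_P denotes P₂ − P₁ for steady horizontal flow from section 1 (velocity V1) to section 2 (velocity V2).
Formula: \Delta P = \frac{1}{2} \rho (V_1^2 - V_2^2)
Substituting knowns: 16.303 = 0.5·1000·(V1² − 4.035²)/1000
Solving for V1: V1 = √(4.035² + 2·(16.303·1000)/1000) = 6.992 m/s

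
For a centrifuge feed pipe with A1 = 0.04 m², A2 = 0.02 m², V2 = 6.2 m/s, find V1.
Formula: V_2 = \frac{A_1 V_1}{A_2}
Substituting knowns: 6.2 = 0.04·V1/0.02
Solving for V1: V1 = 6.2·0.02/0.04 = 3.1 m/s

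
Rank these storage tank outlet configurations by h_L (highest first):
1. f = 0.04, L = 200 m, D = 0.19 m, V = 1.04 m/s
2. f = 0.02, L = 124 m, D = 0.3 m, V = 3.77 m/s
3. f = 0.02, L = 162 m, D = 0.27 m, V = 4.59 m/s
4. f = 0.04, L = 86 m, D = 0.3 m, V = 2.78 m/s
Case 1: h_L = 2.321 m
Case 2: h_L = 5.988 m
Case 3: h_L = 12.89 m
Case 4: h_L = 4.517 m
Ranking (highest first): 3, 2, 4, 1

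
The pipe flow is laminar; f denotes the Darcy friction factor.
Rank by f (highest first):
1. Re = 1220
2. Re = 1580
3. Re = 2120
Case 1: f = 0.05246
Case 2: f = 0.04051
Case 3: f = 0.03019
Ranking (highest first): 1, 2, 3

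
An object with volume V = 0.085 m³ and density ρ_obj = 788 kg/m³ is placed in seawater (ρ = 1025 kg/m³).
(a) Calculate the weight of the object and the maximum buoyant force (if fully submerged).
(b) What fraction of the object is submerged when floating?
(a) W=rho_obj*g*V=788*9.81*0.085=657.1 N; F_B(max)=rho*g*V=1025*9.81*0.085=854.7 N
(b) Floating fraction=rho_obj/rho=788/1025=0.769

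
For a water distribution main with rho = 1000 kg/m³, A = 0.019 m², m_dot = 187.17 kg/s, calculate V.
Formula: \dot{m} = \rho A V
Substituting knowns: 187.17 = 1000·0.019·V
Solving for V: V = 187.17/(1000·0.019) = 9.851 m/s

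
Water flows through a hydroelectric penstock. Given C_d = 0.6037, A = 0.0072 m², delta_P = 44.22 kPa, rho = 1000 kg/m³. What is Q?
Formula: Q = C_d A \sqrt{\frac{2 \Delta P}{\rho}}
Q = 0.6037·0.0072·√(2·(44.22·1000)/1000)·1000 = 40.88 L/s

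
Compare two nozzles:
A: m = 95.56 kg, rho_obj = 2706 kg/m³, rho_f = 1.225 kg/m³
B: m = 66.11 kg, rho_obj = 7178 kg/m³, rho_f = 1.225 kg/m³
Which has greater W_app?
W_app(A) = 937 N, W_app(B) = 648.4 N. Answer: A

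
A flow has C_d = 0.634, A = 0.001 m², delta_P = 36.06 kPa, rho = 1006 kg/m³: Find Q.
Formula: Q = C_d A \sqrt{\frac{2 \Delta P}{\rho}}
Q = 0.634·0.001·√(2·(36.06·1000)/1006)·1000 = 5.368 L/s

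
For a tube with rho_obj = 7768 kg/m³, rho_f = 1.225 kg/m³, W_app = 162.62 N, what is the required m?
Formula: W_{app} = mg\left(1 - \frac{\rho_f}{\rho_{obj}}\right)
Substituting knowns: 162.62 = m·9.81·(1 − 1.225/7768)
Solving for m: m = 162.62/(9.81·(1 − 1.225/7768)) = 16.58 kg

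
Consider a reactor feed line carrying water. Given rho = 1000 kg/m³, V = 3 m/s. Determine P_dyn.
Formula: P_{dyn} = \frac{1}{2} \rho V^2
P_dyn = 0.5·1000·3²/1000 = 4.5 kPa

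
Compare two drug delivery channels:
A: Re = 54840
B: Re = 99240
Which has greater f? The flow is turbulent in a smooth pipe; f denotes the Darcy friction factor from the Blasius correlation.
f(A) = 0.02065, f(B) = 0.0178. Answer: A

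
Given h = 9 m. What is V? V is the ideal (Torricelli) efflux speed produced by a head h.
Formula: V = \sqrt{2 g h}
V = √(2·9.81·9) = 13.29 m/s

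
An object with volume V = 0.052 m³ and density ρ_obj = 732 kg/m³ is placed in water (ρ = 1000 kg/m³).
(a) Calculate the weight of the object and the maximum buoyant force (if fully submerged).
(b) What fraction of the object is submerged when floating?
(a) W=rho_obj*g*V=732*9.81*0.052=373.4 N; F_B(max)=rho*g*V=1000*9.81*0.052=510.1 N
(b) Floating fraction=rho_obj/rho=732/1000=0.732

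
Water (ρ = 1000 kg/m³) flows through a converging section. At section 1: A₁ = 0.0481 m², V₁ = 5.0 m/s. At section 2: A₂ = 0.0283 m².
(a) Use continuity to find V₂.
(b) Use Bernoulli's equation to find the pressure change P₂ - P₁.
(a) Continuity: A₁V₁=A₂V₂ -> V₂=A₁V₁/A₂=0.0481*5.0/0.0283=8.50 m/s
(b) Bernoulli: P₂-P₁=0.5*rho*(V₁^2-V₂^2)/1000=0.5*1000*(5.0^2-8.50^2)/1000=-23.62 kPa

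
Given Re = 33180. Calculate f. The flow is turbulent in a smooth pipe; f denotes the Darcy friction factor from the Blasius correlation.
Formula: f = \frac{0.316}{Re^{0.25}}
f = 0.316/33180^0.25 = 0.02341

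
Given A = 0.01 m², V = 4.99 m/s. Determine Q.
Formula: Q = A V
Q = 0.01·4.99·1000 = 49.9 L/s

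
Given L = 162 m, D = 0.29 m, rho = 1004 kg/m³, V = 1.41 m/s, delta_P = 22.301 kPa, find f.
Formula: \Delta P = f \frac{L}{D} \frac{\rho V^2}{2}
Substituting knowns: 22.301 = f·(162/0.29)·0.5·1004·1.41²/1000
Solving for f: f = (22.301·1000)/((162/0.29)·0.5·1004·1.41²) = 0.04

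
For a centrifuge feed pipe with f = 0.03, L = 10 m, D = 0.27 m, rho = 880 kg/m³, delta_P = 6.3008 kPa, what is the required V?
Formula: \Delta P = f \frac{L}{D} \frac{\rho V^2}{2}
Substituting knowns: 6.3008 = 0.03·(10/0.27)·0.5·880·V²/1000
Solving for V: V = √((6.3008·1000)/(0.03·(10/0.27)·0.5·880)) = 3.59 m/s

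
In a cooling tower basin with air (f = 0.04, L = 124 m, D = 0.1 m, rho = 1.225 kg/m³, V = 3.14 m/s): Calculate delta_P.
Formula: \Delta P = f \frac{L}{D} \frac{\rho V^2}{2}
delta_P = 0.04·(124/0.1)·0.5·1.225·3.14²/1000 = 0.2995 kPa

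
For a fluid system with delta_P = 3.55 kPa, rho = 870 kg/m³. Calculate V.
Formula: V = \sqrt{\frac{2 \Delta P}{\rho}}
V = √(2·(3.55·1000)/870) = 2.857 m/s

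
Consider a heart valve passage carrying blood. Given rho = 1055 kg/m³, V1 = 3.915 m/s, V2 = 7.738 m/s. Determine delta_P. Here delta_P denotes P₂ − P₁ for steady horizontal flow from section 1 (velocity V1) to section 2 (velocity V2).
Formula: \Delta P = \frac{1}{2} \rho (V_1^2 - V_2^2)
delta_P = 0.5·1055·(3.915² − 7.738²)/1000 = -23.5 kPa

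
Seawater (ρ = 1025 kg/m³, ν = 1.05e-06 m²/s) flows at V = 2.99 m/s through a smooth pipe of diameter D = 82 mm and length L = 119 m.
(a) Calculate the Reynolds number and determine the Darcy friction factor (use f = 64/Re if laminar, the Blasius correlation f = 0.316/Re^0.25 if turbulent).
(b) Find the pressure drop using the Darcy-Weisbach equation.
(a) Re = V·D/ν = 2.99·0.082/1.05e-06 = 233500 → turbulent (Re > 4000); f = 0.316/Re^0.25 = 0.316/233500^0.25 = 0.014375 (Blasius is strictly valid for Re ≲ 1e5; used here as the smooth-pipe estimate the problem specifies)
(b) Darcy-Weisbach: ΔP = f·(L/D)·½ρV²/1000 = 0.014375·(119/0.082)·½·1025·2.99²/1000 = 95.58 kPa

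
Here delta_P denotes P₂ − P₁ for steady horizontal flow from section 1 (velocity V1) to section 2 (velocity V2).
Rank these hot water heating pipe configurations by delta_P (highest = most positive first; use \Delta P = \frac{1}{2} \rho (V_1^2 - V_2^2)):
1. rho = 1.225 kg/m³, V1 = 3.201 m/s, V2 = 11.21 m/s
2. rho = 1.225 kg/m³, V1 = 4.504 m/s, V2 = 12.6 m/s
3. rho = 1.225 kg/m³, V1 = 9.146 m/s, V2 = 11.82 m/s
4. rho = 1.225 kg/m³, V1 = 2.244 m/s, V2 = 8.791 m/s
Case 1: delta_P = -0.07069 kPa
Case 2: delta_P = -0.08482 kPa
Case 3: delta_P = -0.03434 kPa
Case 4: delta_P = -0.04425 kPa
Ranking (highest first): 3, 4, 1, 2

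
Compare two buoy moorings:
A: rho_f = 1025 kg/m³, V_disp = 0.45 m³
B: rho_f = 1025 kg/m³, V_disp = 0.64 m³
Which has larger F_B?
F_B(A) = 4525 N, F_B(B) = 6435 N. Answer: B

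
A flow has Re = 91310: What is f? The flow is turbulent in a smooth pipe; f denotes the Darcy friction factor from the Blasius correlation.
Formula: f = \frac{0.316}{Re^{0.25}}
f = 0.316/91310^0.25 = 0.01818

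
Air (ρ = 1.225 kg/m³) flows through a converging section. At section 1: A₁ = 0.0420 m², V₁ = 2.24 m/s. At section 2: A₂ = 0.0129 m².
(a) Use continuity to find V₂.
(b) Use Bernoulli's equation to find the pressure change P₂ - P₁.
(a) Continuity: A₁V₁=A₂V₂ -> V₂=A₁V₁/A₂=0.0420*2.24/0.0129=7.29 m/s
(b) Bernoulli: P₂-P₁=0.5*rho*(V₁^2-V₂^2)/1000=0.5*1.225*(2.24^2-7.29^2)/1000=-0.02948 kPa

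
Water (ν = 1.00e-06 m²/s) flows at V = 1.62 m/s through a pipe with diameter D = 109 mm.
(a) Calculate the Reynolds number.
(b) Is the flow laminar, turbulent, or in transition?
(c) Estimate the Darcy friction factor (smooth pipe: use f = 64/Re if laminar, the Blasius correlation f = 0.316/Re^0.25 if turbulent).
(a) Re = V·D/ν = 1.62·0.109/1.00e-06 = 176580
(b) Flow regime: turbulent (Re > 4000)
(c) Friction factor: f = 0.316/Re^0.25 = 0.316/176580^0.25 = 0.01542 (Blasius is strictly valid for Re ≲ 1e5; used here as the smooth-pipe estimate the problem specifies)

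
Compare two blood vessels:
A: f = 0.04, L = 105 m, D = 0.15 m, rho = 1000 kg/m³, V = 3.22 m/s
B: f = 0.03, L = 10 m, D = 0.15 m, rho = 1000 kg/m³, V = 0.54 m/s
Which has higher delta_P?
delta_P(A) = 145.2 kPa, delta_P(B) = 0.2916 kPa. Answer: A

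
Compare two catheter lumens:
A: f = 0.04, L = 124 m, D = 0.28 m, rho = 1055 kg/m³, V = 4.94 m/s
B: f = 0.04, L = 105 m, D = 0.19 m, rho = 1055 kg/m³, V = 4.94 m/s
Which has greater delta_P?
delta_P(A) = 228 kPa, delta_P(B) = 284.6 kPa. Answer: B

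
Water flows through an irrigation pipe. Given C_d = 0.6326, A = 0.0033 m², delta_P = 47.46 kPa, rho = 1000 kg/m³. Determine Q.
Formula: Q = C_d A \sqrt{\frac{2 \Delta P}{\rho}}
Q = 0.6326·0.0033·√(2·(47.46·1000)/1000)·1000 = 20.34 L/s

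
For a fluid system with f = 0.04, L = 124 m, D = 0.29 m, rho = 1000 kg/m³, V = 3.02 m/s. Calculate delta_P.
Formula: \Delta P = f \frac{L}{D} \frac{\rho V^2}{2}
delta_P = 0.04·(124/0.29)·0.5·1000·3.02²/1000 = 78 kPa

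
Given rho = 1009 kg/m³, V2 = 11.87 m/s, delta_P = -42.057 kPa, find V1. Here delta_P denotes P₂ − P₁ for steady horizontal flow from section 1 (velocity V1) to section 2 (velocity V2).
Formula: \Delta P = \frac{1}{2} \rho (V_1^2 - V_2^2)
Substituting knowns: -42.057 = 0.5·1009·(V1² − 11.87²)/1000
Solving for V1: V1 = √(11.87² + 2·(-42.057·1000)/1009) = 7.585 m/s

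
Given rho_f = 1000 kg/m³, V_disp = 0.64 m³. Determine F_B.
Formula: F_B = \rho_f g V_{disp}
F_B = 1000·9.81·0.64 = 6278 N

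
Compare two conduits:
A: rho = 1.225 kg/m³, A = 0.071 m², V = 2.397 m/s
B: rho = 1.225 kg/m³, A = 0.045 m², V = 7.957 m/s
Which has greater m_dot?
m_dot(A) = 0.2085 kg/s, m_dot(B) = 0.4386 kg/s. Answer: B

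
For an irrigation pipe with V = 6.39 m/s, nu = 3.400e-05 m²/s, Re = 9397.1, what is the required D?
Formula: Re = \frac{V D}{\nu}
Substituting knowns: 9397.1 = 6.39·D/3.400e-05
Solving for D: D = 9397.1·3.400e-05/6.39 = 0.05 m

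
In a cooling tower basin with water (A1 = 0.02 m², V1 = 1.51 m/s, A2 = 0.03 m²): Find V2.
Formula: V_2 = \frac{A_1 V_1}{A_2}
V2 = 0.02·1.51/0.03 = 1.007 m/s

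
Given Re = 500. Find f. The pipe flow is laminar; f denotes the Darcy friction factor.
Formula: f = \frac{64}{Re}
f = 64/500 = 0.128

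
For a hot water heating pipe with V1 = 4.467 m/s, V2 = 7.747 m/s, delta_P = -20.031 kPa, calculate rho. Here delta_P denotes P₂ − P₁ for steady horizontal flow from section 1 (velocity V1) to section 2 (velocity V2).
Formula: \Delta P = \frac{1}{2} \rho (V_1^2 - V_2^2)
Substituting knowns: -20.031 = 0.5·rho·(4.467² − 7.747²)/1000
Solving for rho: rho = 2·(-20.031·1000)/(4.467² − 7.747²) = 1000 kg/m³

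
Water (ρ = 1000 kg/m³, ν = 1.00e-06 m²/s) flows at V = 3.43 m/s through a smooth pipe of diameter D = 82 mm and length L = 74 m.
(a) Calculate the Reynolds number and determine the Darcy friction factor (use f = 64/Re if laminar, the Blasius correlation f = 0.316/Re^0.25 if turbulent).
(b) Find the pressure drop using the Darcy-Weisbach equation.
(a) Re = V·D/ν = 3.43·0.082/1.00e-06 = 281260 → turbulent (Re > 4000); f = 0.316/Re^0.25 = 0.316/281260^0.25 = 0.013722 (Blasius is strictly valid for Re ≲ 1e5; used here as the smooth-pipe estimate the problem specifies)
(b) Darcy-Weisbach: ΔP = f·(L/D)·½ρV²/1000 = 0.013722·(74/0.082)·½·1000·3.43²/1000 = 72.84 kPa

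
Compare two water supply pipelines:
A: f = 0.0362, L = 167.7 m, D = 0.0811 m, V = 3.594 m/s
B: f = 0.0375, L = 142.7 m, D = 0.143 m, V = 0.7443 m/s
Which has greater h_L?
h_L(A) = 49.28 m, h_L(B) = 1.057 m. Answer: A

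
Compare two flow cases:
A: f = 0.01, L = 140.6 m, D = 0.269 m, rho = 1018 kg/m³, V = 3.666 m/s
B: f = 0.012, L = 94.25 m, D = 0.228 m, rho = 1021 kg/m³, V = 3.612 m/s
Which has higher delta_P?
delta_P(A) = 35.75 kPa, delta_P(B) = 33.04 kPa. Answer: A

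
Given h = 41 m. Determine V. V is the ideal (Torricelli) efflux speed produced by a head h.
Formula: V = \sqrt{2 g h}
V = √(2·9.81·41) = 28.36 m/s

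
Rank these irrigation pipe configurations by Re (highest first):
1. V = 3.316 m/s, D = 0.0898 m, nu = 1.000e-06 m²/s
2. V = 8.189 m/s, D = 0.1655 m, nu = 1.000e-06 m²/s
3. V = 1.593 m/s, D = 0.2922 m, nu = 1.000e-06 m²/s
Case 1: Re = 297777
Case 2: Re = 1.355e+06
Case 3: Re = 465475
Ranking (highest first): 2, 3, 1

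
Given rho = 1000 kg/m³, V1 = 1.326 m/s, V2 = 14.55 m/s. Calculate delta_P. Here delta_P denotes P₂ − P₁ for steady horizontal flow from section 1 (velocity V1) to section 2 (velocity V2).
Formula: \Delta P = \frac{1}{2} \rho (V_1^2 - V_2^2)
delta_P = 0.5·1000·(1.326² − 14.55²)/1000 = -105 kPa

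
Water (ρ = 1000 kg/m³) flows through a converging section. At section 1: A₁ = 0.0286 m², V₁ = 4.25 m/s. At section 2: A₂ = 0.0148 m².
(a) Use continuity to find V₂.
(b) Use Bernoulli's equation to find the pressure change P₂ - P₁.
(a) Continuity: A₁V₁=A₂V₂ -> V₂=A₁V₁/A₂=0.0286*4.25/0.0148=8.21 m/s
(b) Bernoulli: P₂-P₁=0.5*rho*(V₁^2-V₂^2)/1000=0.5*1000*(4.25^2-8.21^2)/1000=-24.67 kPa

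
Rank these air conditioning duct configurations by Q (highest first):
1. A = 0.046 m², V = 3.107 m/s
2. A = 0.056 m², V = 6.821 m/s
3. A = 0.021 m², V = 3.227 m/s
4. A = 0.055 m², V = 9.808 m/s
Case 1: Q = 142.9 L/s
Case 2: Q = 382 L/s
Case 3: Q = 67.77 L/s
Case 4: Q = 539.4 L/s
Ranking (highest first): 4, 2, 1, 3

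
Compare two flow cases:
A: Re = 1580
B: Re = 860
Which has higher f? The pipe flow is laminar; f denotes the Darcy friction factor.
f(A) = 0.04051, f(B) = 0.07442. Answer: B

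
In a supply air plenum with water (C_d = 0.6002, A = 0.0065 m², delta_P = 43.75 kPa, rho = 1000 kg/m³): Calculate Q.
Formula: Q = C_d A \sqrt{\frac{2 \Delta P}{\rho}}
Q = 0.6002·0.0065·√(2·(43.75·1000)/1000)·1000 = 36.49 L/s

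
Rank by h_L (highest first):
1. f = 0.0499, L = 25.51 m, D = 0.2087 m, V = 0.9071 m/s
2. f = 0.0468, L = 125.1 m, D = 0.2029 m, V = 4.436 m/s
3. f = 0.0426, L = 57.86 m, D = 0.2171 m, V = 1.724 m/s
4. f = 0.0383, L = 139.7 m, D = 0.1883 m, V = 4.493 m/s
Case 1: h_L = 0.2558 m
Case 2: h_L = 28.94 m
Case 3: h_L = 1.72 m
Case 4: h_L = 29.24 m
Ranking (highest first): 4, 2, 3, 1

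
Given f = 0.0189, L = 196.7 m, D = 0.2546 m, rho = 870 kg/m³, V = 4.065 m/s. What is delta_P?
Formula: \Delta P = f \frac{L}{D} \frac{\rho V^2}{2}
delta_P = 0.0189·(196.7/0.2546)·0.5·870·4.065²/1000 = 105 kPa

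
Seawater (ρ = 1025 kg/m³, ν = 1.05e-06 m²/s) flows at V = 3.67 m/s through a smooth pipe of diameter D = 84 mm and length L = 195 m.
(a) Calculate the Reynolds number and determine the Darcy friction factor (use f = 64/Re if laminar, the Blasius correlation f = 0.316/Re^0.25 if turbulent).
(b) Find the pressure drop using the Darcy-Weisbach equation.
(a) Re = V·D/ν = 3.67·0.084/1.05e-06 = 293600 → turbulent (Re > 4000); f = 0.316/Re^0.25 = 0.316/293600^0.25 = 0.013575 (Blasius is strictly valid for Re ≲ 1e5; used here as the smooth-pipe estimate the problem specifies)
(b) Darcy-Weisbach: ΔP = f·(L/D)·½ρV²/1000 = 0.013575·(195/0.084)·½·1025·3.67²/1000 = 217.5 kPa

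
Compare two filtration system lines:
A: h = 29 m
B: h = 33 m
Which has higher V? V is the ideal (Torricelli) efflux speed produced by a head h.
V(A) = 23.85 m/s, V(B) = 25.45 m/s. Answer: B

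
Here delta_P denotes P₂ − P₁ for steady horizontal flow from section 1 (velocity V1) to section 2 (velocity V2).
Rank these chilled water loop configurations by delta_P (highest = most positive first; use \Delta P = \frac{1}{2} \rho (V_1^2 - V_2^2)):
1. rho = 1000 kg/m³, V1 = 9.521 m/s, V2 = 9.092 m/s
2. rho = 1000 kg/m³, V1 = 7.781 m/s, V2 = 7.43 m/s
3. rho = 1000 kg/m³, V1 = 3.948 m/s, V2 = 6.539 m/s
Case 1: delta_P = 3.992 kPa
Case 2: delta_P = 2.67 kPa
Case 3: delta_P = -13.59 kPa
Ranking (highest first): 1, 2, 3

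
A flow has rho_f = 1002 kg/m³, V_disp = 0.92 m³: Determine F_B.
Formula: F_B = \rho_f g V_{disp}
F_B = 1002·9.81·0.92 = 9043 N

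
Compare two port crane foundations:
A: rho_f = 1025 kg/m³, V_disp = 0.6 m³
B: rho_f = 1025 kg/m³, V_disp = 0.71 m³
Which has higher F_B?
F_B(A) = 6033 N, F_B(B) = 7139 N. Answer: B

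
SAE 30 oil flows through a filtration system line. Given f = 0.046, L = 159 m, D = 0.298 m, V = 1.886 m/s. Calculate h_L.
Formula: h_L = f \frac{L}{D} \frac{V^2}{2g}
h_L = 0.046·(159/0.298)·1.886²/(2·9.81) = 4.45 m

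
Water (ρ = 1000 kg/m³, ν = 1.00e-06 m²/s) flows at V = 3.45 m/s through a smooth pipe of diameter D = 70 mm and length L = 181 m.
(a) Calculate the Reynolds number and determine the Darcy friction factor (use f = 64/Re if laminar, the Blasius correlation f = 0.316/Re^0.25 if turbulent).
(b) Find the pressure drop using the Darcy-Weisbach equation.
(a) Re = V·D/ν = 3.45·0.07/1.00e-06 = 241500 → turbulent (Re > 4000); f = 0.316/Re^0.25 = 0.316/241500^0.25 = 0.014255 (Blasius is strictly valid for Re ≲ 1e5; used here as the smooth-pipe estimate the problem specifies)
(b) Darcy-Weisbach: ΔP = f·(L/D)·½ρV²/1000 = 0.014255·(181/0.070)·½·1000·3.45²/1000 = 219.4 kPa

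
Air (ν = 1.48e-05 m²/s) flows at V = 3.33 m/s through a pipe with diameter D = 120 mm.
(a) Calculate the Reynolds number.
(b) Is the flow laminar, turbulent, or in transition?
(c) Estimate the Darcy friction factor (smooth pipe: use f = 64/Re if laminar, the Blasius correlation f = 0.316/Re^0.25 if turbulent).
(a) Re = V·D/ν = 3.33·0.12/1.48e-05 = 27000
(b) Flow regime: turbulent (Re > 4000)
(c) Friction factor: f = 0.316/Re^0.25 = 0.316/27000^0.25 = 0.02465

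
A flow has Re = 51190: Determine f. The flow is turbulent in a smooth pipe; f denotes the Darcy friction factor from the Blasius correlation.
Formula: f = \frac{0.316}{Re^{0.25}}
f = 0.316/51190^0.25 = 0.02101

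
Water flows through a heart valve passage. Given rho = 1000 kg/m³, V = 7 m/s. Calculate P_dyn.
Formula: P_{dyn} = \frac{1}{2} \rho V^2
P_dyn = 0.5·1000·7²/1000 = 24.5 kPa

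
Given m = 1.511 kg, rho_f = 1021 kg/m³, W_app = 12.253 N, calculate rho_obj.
Formula: W_{app} = mg\left(1 - \frac{\rho_f}{\rho_{obj}}\right)
Substituting knowns: 12.253 = 1.511·9.81·(1 − 1021/rho_obj)
Solving for rho_obj: rho_obj = 1021/(1 − 12.253/(1.511·9.81)) = 5889 kg/m³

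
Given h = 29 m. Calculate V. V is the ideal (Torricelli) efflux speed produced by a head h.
Formula: V = \sqrt{2 g h}
V = √(2·9.81·29) = 23.85 m/s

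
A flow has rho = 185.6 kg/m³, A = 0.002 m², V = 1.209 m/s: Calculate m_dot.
Formula: \dot{m} = \rho A V
m_dot = 185.6·0.002·1.209 = 0.4488 kg/s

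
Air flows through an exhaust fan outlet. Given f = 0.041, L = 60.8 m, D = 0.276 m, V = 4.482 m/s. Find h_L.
Formula: h_L = f \frac{L}{D} \frac{V^2}{2g}
h_L = 0.041·(60.8/0.276)·4.482²/(2·9.81) = 9.247 m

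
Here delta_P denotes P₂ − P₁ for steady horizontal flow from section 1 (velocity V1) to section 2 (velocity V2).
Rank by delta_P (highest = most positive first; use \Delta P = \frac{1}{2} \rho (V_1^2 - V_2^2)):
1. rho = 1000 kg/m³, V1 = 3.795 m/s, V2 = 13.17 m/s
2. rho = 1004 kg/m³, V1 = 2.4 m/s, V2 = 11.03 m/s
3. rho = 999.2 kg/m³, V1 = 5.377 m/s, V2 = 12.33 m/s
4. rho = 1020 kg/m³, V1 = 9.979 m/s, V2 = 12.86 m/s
Case 1: delta_P = -79.52 kPa
Case 2: delta_P = -58.18 kPa
Case 3: delta_P = -61.51 kPa
Case 4: delta_P = -33.56 kPa
Ranking (highest first): 4, 2, 3, 1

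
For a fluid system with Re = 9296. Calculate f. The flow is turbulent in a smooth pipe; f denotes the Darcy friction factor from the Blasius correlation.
Formula: f = \frac{0.316}{Re^{0.25}}
f = 0.316/9296^0.25 = 0.03218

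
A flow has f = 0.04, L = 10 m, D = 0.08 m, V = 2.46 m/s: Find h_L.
Formula: h_L = f \frac{L}{D} \frac{V^2}{2g}
h_L = 0.04·(10/0.08)·2.46²/(2·9.81) = 1.542 m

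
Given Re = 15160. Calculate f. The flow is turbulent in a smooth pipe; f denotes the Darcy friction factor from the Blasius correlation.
Formula: f = \frac{0.316}{Re^{0.25}}
f = 0.316/15160^0.25 = 0.02848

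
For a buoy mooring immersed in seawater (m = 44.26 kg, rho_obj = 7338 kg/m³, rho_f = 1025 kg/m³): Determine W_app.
Formula: W_{app} = mg\left(1 - \frac{\rho_f}{\rho_{obj}}\right)
W_app = 44.26·9.81·(1 − 1025/7338) = 373.5 N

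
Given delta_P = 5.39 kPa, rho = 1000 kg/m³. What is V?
Formula: V = \sqrt{\frac{2 \Delta P}{\rho}}
V = √(2·(5.39·1000)/1000) = 3.283 m/s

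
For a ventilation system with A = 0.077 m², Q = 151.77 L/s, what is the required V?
Formula: Q = A V
Substituting knowns: 151.77 = 0.077·V·1000
Solving for V: V = (151.77/1000)/0.077 = 1.971 m/s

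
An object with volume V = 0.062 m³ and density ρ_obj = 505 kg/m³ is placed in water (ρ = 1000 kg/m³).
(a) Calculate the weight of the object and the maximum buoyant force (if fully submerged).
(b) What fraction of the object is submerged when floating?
(a) W=rho_obj*g*V=505*9.81*0.062=307.2 N; F_B(max)=rho*g*V=1000*9.81*0.062=608.2 N
(b) Floating fraction=rho_obj/rho=505/1000=0.505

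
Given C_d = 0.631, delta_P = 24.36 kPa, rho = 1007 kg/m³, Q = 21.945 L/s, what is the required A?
Formula: Q = C_d A \sqrt{\frac{2 \Delta P}{\rho}}
Substituting knowns: 21.945 = 0.631·A·√(2·(24.36·1000)/1007)·1000
Solving for A: A = (21.945/1000)/(0.631·√(2·(24.36·1000)/1007)) = 0.005 m²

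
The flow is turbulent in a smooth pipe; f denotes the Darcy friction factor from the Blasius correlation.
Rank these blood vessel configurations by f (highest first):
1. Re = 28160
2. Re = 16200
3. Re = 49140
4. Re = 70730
Case 1: f = 0.02439
Case 2: f = 0.02801
Case 3: f = 0.02122
Case 4: f = 0.01938
Ranking (highest first): 2, 1, 3, 4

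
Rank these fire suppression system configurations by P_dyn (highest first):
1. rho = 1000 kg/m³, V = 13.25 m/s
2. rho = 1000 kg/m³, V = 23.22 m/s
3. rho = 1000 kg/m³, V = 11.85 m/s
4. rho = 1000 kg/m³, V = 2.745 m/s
Case 1: P_dyn = 87.78 kPa
Case 2: P_dyn = 269.6 kPa
Case 3: P_dyn = 70.21 kPa
Case 4: P_dyn = 3.768 kPa
Ranking (highest first): 2, 1, 3, 4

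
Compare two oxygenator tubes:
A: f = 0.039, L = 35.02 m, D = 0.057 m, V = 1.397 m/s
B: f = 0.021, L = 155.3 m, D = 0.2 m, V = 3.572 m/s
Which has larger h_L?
h_L(A) = 2.383 m, h_L(B) = 10.6 m. Answer: B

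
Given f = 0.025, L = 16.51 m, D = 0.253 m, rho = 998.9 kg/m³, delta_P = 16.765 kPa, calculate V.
Formula: \Delta P = f \frac{L}{D} \frac{\rho V^2}{2}
Substituting knowns: 16.765 = 0.025·(16.51/0.253)·0.5·998.9·V²/1000
Solving for V: V = √((16.765·1000)/(0.025·(16.51/0.253)·0.5·998.9)) = 4.536 m/s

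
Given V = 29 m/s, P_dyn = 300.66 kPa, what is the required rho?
Formula: P_{dyn} = \frac{1}{2} \rho V^2
Substituting knowns: 300.66 = 0.5·rho·29²/1000
Solving for rho: rho = 2·(300.66·1000)/29² = 715 kg/m³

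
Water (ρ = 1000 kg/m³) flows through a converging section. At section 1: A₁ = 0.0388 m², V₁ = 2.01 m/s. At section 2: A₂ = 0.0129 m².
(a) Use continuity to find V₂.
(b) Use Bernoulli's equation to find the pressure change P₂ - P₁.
(a) Continuity: A₁V₁=A₂V₂ -> V₂=A₁V₁/A₂=0.0388*2.01/0.0129=6.05 m/s
(b) Bernoulli: P₂-P₁=0.5*rho*(V₁^2-V₂^2)/1000=0.5*1000*(2.01^2-6.05^2)/1000=-16.28 kPa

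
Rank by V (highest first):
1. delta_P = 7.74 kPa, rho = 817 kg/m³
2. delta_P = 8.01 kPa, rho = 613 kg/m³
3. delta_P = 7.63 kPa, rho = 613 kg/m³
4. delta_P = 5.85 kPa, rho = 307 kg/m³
Case 1: V = 4.353 m/s
Case 2: V = 5.112 m/s
Case 3: V = 4.989 m/s
Case 4: V = 6.173 m/s
Ranking (highest first): 4, 2, 3, 1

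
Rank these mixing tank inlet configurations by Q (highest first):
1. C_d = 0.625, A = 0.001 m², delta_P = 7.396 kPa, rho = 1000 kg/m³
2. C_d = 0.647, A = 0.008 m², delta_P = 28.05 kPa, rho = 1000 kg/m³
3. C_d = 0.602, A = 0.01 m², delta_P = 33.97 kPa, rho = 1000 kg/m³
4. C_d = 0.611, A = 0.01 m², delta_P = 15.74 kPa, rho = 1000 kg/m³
Case 1: Q = 2.404 L/s
Case 2: Q = 38.77 L/s
Case 3: Q = 49.62 L/s
Case 4: Q = 34.28 L/s
Ranking (highest first): 3, 2, 4, 1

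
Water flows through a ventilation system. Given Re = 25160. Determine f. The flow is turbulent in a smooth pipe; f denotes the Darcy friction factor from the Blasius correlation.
Formula: f = \frac{0.316}{Re^{0.25}}
f = 0.316/25160^0.25 = 0.02509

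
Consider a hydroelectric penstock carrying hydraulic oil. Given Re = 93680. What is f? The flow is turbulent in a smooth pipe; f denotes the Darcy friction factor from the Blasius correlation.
Formula: f = \frac{0.316}{Re^{0.25}}
f = 0.316/93680^0.25 = 0.01806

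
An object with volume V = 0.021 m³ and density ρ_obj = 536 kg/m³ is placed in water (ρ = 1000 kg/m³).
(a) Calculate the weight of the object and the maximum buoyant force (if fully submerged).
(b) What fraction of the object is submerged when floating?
(a) W=rho_obj*g*V=536*9.81*0.021=110.4 N; F_B(max)=rho*g*V=1000*9.81*0.021=206.0 N
(b) Floating fraction=rho_obj/rho=536/1000=0.536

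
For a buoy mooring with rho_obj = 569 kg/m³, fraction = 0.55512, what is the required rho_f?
Formula: f_{sub} = \frac{\rho_{obj}}{\rho_f}
Substituting knowns: 0.55512 = 569/rho_f
Solving for rho_f: rho_f = 569/0.55512 = 1025 kg/m³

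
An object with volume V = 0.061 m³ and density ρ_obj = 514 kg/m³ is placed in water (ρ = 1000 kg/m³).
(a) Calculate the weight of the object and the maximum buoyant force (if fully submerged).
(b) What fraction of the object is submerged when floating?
(a) W=rho_obj*g*V=514*9.81*0.061=307.6 N; F_B(max)=rho*g*V=1000*9.81*0.061=598.4 N
(b) Floating fraction=rho_obj/rho=514/1000=0.514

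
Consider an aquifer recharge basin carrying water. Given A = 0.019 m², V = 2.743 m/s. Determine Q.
Formula: Q = A V
Q = 0.019·2.743·1000 = 52.12 L/s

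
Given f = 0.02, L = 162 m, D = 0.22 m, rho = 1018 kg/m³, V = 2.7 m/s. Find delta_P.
Formula: \Delta P = f \frac{L}{D} \frac{\rho V^2}{2}
delta_P = 0.02·(162/0.22)·0.5·1018·2.7²/1000 = 54.65 kPa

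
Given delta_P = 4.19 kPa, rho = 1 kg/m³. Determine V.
Formula: V = \sqrt{\frac{2 \Delta P}{\rho}}
V = √(2·(4.19·1000)/1) = 91.54 m/s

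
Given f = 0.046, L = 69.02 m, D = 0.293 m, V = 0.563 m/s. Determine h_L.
Formula: h_L = f \frac{L}{D} \frac{V^2}{2g}
h_L = 0.046·(69.02/0.293)·0.563²/(2·9.81) = 0.1751 m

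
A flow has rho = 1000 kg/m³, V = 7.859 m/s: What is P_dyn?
Formula: P_{dyn} = \frac{1}{2} \rho V^2
P_dyn = 0.5·1000·7.859²/1000 = 30.88 kPa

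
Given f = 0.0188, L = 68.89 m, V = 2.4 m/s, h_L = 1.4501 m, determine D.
Formula: h_L = f \frac{L}{D} \frac{V^2}{2g}
Substituting knowns: 1.4501 = 0.0188·(68.89/D)·2.4²/(2·9.81)
Solving for D: D = 0.0188·68.89·2.4²/(2·9.81·1.4501) = 0.2622 m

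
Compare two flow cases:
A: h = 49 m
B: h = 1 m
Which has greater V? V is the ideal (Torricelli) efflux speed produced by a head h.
V(A) = 31.01 m/s, V(B) = 4.429 m/s. Answer: A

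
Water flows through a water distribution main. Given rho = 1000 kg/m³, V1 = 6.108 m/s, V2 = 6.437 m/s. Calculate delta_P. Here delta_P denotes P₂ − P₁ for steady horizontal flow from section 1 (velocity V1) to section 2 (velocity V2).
Formula: \Delta P = \frac{1}{2} \rho (V_1^2 - V_2^2)
delta_P = 0.5·1000·(6.108² − 6.437²)/1000 = -2.064 kPa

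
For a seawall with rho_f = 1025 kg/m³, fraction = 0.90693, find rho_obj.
Formula: f_{sub} = \frac{\rho_{obj}}{\rho_f}
Substituting knowns: 0.90693 = rho_obj/1025
Solving for rho_obj: rho_obj = 0.90693·1025 = 929.6 kg/m³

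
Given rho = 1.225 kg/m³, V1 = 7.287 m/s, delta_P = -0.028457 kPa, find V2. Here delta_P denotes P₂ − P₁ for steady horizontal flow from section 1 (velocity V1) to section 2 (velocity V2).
Formula: \Delta P = \frac{1}{2} \rho (V_1^2 - V_2^2)
Substituting knowns: -0.028457 = 0.5·1.225·(7.287² − V2²)/1000
Solving for V2: V2 = √(7.287² − 2·(-0.028457·1000)/1.225) = 9.978 m/s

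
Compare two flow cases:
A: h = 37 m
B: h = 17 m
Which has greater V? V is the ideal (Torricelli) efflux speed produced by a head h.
V(A) = 26.94 m/s, V(B) = 18.26 m/s. Answer: A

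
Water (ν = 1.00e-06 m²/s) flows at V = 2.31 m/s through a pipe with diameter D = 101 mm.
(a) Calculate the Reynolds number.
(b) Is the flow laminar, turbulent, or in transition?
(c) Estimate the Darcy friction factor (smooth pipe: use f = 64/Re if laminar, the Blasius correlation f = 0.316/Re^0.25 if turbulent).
(a) Re = V·D/ν = 2.31·0.101/1.00e-06 = 233310
(b) Flow regime: turbulent (Re > 4000)
(c) Friction factor: f = 0.316/Re^0.25 = 0.316/233310^0.25 = 0.01438 (Blasius is strictly valid for Re ≲ 1e5; used here as the smooth-pipe estimate the problem specifies)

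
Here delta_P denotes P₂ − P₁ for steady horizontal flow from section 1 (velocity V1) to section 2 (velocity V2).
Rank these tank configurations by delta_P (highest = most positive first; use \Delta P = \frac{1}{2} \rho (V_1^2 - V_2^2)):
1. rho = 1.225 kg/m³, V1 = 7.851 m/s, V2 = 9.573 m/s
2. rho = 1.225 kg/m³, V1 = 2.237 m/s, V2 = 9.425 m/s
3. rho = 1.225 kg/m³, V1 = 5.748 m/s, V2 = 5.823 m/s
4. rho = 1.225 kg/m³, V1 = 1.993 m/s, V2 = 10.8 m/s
Case 1: delta_P = -0.01838 kPa
Case 2: delta_P = -0.05134 kPa
Case 3: delta_P = -0.0005315 kPa
Case 4: delta_P = -0.06901 kPa
Ranking (highest first): 3, 1, 2, 4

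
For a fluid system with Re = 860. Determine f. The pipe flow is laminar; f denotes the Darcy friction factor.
Formula: f = \frac{64}{Re}
f = 64/860 = 0.07442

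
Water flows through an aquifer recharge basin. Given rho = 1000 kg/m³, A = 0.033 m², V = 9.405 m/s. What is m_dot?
Formula: \dot{m} = \rho A V
m_dot = 1000·0.033·9.405 = 310.4 kg/s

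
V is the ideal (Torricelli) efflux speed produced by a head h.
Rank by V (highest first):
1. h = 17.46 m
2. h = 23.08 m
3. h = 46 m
Case 1: V = 18.51 m/s
Case 2: V = 21.28 m/s
Case 3: V = 30.04 m/s
Ranking (highest first): 3, 2, 1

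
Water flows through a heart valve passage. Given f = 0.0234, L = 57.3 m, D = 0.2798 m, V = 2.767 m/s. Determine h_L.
Formula: h_L = f \frac{L}{D} \frac{V^2}{2g}
h_L = 0.0234·(57.3/0.2798)·2.767²/(2·9.81) = 1.87 m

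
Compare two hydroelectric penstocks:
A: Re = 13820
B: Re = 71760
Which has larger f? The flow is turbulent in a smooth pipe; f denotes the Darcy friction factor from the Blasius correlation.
f(A) = 0.02914, f(B) = 0.01931. Answer: A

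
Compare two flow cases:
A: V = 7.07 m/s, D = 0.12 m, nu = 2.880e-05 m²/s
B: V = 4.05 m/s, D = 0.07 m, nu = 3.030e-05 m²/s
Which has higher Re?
Re(A) = 29458, Re(B) = 9356. Answer: A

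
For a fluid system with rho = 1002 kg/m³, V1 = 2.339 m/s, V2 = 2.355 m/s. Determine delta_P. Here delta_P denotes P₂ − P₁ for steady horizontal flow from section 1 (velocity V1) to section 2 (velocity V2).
Formula: \Delta P = \frac{1}{2} \rho (V_1^2 - V_2^2)
delta_P = 0.5·1002·(2.339² − 2.355²)/1000 = -0.03763 kPa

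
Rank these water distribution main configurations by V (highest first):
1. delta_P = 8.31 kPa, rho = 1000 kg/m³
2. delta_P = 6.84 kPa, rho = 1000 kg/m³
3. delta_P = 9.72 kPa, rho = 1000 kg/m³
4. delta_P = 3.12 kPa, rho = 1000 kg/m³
Case 1: V = 4.077 m/s
Case 2: V = 3.699 m/s
Case 3: V = 4.409 m/s
Case 4: V = 2.498 m/s
Ranking (highest first): 3, 1, 2, 4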